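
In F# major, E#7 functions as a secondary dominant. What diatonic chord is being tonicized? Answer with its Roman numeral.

The chord is a dominant seventh chord on E#.
A dominant resolves down a perfect fifth: E# → A#. In F# major, A# is scale degree 3, i.e. iii.

iii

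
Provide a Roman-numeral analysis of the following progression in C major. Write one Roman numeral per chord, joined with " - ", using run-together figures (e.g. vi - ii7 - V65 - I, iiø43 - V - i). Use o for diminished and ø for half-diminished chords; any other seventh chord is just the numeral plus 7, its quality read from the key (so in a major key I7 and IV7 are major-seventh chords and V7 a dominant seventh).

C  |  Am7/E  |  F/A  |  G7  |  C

C: major triad on C = scale degree 1 → I.
Am7/E: minor seventh chord on A = scale degree 6 → vi43.
F/A: root F is the subdominant; major triad there is IV6.
G7 has root G, degree 5 in C major, so V7.
C: major triad on C = scale degree 1 → I.

I - vi43 - IV6 - V7 - I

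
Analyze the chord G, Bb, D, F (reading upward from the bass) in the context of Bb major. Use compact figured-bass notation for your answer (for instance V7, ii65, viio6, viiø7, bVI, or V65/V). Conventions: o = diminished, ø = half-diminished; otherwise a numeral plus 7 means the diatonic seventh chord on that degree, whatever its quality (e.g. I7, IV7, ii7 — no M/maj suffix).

vi7

Stacked in thirds the chord is G-Bb-D-F: a minor seventh chord on G.
G is scale degree 6 in Bb major, and a minor seventh chord on that degree is written vi7.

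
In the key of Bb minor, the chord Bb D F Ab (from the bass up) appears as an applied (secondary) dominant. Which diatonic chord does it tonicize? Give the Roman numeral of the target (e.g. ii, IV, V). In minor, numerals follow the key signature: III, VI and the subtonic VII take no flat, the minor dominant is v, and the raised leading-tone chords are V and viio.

The chord is a dominant seventh chord on Bb.
A dominant resolves down a perfect fifth: Bb → Eb. In Bb minor, Eb is scale degree 4, i.e. iv.

iv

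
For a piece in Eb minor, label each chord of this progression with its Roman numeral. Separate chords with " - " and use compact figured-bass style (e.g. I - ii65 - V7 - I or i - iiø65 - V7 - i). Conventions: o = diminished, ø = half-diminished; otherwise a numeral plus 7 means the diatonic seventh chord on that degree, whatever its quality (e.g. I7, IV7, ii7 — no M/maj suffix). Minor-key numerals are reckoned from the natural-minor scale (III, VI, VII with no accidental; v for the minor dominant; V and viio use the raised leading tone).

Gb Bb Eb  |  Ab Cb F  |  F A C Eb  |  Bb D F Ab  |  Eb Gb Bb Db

i6 - iio6 - V7/V - V7 - i7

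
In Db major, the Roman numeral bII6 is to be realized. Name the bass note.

bII in Db major has root Ebb; the chord is Ebb-Gb-Bbb.
The figure 6 means first inversion — the third is in the bass.

Gb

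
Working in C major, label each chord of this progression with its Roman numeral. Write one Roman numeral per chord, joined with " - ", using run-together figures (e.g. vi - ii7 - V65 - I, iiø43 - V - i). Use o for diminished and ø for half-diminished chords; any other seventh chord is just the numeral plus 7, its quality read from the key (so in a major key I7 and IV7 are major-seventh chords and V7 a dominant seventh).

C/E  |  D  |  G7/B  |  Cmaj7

I6 - V/V - V65 - I7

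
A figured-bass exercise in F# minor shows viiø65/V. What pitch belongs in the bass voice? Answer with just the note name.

D#

The applied chord viiø65/V is rooted on B#: B#-D#-F#-A#.
The figure 65 means first inversion — the third is in the bass.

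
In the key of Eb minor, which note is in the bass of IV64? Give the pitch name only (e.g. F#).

Eb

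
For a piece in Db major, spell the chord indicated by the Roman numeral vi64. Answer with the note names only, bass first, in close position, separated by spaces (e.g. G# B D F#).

F Bb Db

In Db major, the sixth degree is Bb, and the diatonic chord built there is a minor triad.
Stacking thirds from Bb gives Bb-Db-F.
The figured bass 64 indicates second inversion, placing the fifth (F) in the bass: F-Bb-Db.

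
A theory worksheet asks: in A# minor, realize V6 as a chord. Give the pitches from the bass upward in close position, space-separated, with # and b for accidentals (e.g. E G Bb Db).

G## B# E#

In A# minor, scale degree 5 is E#. The dominant is major (leading tone raised), so V is a major triad.
Stacking thirds from E# gives E#-G##-B#.
With the 6 figure the chord is in first inversion; from the bass G## upward in close position it reads G##-B#-E#.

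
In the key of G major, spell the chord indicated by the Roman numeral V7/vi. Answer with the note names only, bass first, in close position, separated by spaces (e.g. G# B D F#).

B D# F# A

The slash means an applied dominant: we want the dominant of vi. In G major, vi is E minor, and its dominant is built on B.
Building a dominant seventh chord on B gives B-D#-F#-A.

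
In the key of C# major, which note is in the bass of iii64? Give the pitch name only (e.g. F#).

B#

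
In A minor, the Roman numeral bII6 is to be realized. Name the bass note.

bII in A minor has root Bb; the chord is Bb-D-F.
The figure 6 means first inversion — the third is in the bass.

D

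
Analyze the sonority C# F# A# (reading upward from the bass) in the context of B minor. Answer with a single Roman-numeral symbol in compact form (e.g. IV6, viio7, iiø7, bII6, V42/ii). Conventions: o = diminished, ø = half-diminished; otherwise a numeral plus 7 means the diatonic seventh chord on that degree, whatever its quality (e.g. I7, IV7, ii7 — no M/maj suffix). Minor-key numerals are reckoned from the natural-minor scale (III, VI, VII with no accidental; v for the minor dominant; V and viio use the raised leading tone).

V64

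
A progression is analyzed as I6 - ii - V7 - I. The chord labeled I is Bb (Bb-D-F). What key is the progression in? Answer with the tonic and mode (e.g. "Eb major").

I is given as Bb-D-F — a major triad with root Bb.
If Bb is scale degree 1 and the mode makes that degree carry a major triad, the tonic is Bb and the mode is major.

Bb major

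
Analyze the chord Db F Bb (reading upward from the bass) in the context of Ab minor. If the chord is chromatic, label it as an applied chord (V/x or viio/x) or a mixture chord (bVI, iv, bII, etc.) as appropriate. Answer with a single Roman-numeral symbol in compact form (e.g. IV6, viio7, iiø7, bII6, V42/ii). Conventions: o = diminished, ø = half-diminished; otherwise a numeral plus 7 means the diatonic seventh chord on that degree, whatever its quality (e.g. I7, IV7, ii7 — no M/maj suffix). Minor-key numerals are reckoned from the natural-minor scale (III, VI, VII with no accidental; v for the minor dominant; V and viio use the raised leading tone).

The pitches Bb-Db-F form a minor triad rooted on Bb.
Bb is the second degree of Ab minor. This is the minor supertonic, borrowed from the parallel major (the Dorian ii).
With Db in the bass the chord is in first inversion, so the figured bass is 6.

ii6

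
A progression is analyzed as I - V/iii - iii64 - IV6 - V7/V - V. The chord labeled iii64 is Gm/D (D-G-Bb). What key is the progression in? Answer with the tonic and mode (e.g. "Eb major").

The anchor chord is a minor triad on G, labeled iii64.
iii64 on G implies G is the mediant; that puts the tonic at Eb, and the lowercase numeral fits major mode.

Eb major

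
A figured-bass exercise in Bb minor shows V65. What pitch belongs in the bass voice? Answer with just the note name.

V in Bb minor has root F; the chord is F-A-C-Eb.
The figure 65 means first inversion — the third is in the bass.

A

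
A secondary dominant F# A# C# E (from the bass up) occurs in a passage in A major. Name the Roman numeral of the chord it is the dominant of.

ii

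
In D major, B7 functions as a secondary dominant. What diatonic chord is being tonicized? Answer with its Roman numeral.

The chord is a dominant seventh chord on B.
A dominant resolves down a perfect fifth: B → E. In D major, E is scale degree 2, i.e. ii.

ii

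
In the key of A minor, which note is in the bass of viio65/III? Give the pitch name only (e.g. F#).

The applied chord viio65/III is rooted on B: B-D-F-Ab.
The figure 65 means first inversion — the third is in the bass.

D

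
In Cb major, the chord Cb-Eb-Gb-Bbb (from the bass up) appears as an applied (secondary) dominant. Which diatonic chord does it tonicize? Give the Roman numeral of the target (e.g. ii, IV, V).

The chord is a dominant seventh chord on Cb.
A dominant resolves down a perfect fifth: Cb → Fb. In Cb major, Fb is scale degree 4, i.e. IV.

IV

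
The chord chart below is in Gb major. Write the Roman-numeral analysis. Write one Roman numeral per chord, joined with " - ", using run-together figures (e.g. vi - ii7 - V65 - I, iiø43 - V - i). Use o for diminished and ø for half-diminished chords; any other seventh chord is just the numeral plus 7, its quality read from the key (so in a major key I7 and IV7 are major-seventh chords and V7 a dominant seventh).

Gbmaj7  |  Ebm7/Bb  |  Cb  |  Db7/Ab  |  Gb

I7 - vi43 - IV - V43 - I

Gbmaj7: major seventh chord on Gb = scale degree 1 → I7.
Ebm7/Bb: minor seventh chord on Eb = scale degree 6 → vi43.
Cb has root Cb, degree 4 in Gb major, so IV.
Db7/Ab has root Db, degree 5 in Gb major, so V43.
Gb has root Gb, degree 1 in Gb major, so I.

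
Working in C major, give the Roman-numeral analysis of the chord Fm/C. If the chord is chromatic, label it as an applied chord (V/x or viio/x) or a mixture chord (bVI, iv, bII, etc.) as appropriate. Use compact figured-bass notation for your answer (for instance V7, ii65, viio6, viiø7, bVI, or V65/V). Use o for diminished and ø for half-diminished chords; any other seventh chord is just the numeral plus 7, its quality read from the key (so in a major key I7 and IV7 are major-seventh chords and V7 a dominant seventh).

The pitches F-Ab-C form a minor triad rooted on F.
F is the fourth degree of C major. This is the minor subdominant, borrowed from the parallel minor.
With C in the bass the chord is in second inversion, so the figured bass is 64.

iv64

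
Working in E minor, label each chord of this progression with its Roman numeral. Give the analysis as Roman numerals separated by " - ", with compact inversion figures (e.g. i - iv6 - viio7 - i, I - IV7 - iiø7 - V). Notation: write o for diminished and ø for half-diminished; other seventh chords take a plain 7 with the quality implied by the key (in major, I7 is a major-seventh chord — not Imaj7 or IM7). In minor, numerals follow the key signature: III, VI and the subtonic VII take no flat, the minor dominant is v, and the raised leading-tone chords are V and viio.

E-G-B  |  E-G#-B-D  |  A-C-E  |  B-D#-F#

i - V7/iv - iv - V

E-G-B has root E, degree 1 in E minor, so i.
E-G#-B-D: a dominant seventh chord on E, the applied dominant of iv → V7/iv.
A-C-E: minor triad on A = scale degree 4 → iv.
B-D#-F#: root B is the dominant; major triad there is V.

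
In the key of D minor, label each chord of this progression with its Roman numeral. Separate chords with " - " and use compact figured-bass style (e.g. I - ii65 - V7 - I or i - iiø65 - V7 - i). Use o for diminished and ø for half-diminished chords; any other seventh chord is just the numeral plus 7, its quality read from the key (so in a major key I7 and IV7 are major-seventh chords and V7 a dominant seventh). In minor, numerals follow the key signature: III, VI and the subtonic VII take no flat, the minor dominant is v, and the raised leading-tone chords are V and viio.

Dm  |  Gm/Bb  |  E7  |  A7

i - iv6 - V7/V - V7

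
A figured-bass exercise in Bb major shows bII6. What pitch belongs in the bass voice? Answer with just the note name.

Eb

bII in Bb major has root Cb; the chord is Cb-Eb-Gb.
The figure 6 means first inversion — the third is in the bass.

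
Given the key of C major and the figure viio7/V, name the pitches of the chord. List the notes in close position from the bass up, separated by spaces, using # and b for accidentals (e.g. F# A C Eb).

F# A C Eb

The slash marks an applied leading-tone chord: viio of V. In C major, V is G, so the leading tone to it is F#, a half step below.
Building a fully diminished seventh chord on F# gives F#-A-C-Eb.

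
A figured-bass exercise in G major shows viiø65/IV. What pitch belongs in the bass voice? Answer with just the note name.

D

The applied chord viiø65/IV is rooted on B: B-D-F-A.
The figure 65 means first inversion — the third is in the bass.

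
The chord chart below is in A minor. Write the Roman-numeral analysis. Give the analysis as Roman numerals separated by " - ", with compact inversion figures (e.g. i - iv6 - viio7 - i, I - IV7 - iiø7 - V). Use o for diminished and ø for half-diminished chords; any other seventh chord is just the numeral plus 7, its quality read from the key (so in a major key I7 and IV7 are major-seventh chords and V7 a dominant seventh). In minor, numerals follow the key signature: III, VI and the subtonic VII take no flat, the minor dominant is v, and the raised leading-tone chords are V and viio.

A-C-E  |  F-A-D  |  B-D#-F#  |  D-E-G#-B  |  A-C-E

i - iv6 - V/V - V42 - i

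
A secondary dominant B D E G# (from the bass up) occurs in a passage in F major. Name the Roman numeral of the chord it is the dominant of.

The chord is a dominant seventh chord on E.
A dominant resolves down a perfect fifth: E → A. In F major, A is scale degree 3, i.e. iii.

iii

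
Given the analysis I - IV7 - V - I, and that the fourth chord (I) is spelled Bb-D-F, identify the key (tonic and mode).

Bb major

I is given as Bb-D-F — a major triad with root Bb.
If Bb is scale degree 1 and the mode makes that degree carry a major triad, the tonic is Bb and the mode is major.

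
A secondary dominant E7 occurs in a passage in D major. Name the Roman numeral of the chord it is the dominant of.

V

The chord is a dominant seventh chord on E.
A dominant resolves down a perfect fifth: E → A. In D major, A is scale degree 5, i.e. V.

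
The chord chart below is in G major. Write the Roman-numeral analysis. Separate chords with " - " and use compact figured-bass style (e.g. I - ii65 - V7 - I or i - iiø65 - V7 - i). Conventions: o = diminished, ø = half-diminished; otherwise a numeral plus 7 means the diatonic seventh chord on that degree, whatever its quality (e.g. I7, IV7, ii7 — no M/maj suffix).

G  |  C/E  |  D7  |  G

G: major triad on G = scale degree 1 → I.
C/E has root C, degree 4 in G major, so IV6.
D7 has root D, degree 5 in G major, so V7.
G has root G, degree 1 in G major, so I.

I - IV6 - V7 - I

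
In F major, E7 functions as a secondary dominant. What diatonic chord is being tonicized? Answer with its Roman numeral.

iii

The chord is a dominant seventh chord on E.
A dominant resolves down a perfect fifth: E → A. In F major, A is scale degree 3, i.e. iii.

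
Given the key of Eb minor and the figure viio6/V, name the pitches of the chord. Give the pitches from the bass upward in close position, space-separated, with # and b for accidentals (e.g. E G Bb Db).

C Eb A

viio6/V is a secondary leading-tone chord. The target V is Bb in Eb minor; the applied chord is rooted a semitone below, on A.
Building a diminished triad on A gives A-C-Eb.
With the 6 figure the chord is in first inversion; from the bass C upward in close position it reads C-Eb-A.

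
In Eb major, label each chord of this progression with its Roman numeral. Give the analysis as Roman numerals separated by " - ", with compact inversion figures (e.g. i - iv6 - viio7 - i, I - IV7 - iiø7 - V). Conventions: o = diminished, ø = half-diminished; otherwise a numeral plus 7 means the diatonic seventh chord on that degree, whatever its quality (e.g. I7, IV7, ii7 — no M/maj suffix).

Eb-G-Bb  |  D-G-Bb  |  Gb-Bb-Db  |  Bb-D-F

I - iii64 - bIII - V

Eb-G-Bb: root Eb is the tonic; major triad there is I.
D-G-Bb has root G, degree 3 in Eb major, so iii64.
Gb-Bb-Db is non-diatonic — bIII, a mixture chord from Eb minor.
Bb-D-F: major triad on Bb = scale degree 5 → V.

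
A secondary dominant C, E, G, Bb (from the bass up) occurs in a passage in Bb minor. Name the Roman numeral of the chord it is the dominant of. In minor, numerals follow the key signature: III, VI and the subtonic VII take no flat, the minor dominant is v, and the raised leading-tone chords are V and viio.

The chord is a dominant seventh chord on C.
A dominant resolves down a perfect fifth: C → F. In Bb minor, F is scale degree 5, i.e. V.

V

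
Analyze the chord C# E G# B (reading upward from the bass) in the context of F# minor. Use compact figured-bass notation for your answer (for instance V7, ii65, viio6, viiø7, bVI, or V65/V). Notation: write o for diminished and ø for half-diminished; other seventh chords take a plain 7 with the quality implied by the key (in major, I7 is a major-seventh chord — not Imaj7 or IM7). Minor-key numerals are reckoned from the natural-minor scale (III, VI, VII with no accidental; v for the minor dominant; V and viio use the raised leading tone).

Stacked in thirds the chord is C#-E-G#-B: a minor seventh chord on C#.
C# is scale degree 5 in F# minor, and a minor seventh chord on that degree is written v7.

v7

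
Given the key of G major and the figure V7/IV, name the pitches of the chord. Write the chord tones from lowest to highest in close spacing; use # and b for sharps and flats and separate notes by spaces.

V7/IV is a secondary dominant — the dominant seventh of IV. IV in G major is C, so the applied chord's root is G, a perfect fifth above.
Building a dominant seventh chord on G gives G-B-D-F.

G B D F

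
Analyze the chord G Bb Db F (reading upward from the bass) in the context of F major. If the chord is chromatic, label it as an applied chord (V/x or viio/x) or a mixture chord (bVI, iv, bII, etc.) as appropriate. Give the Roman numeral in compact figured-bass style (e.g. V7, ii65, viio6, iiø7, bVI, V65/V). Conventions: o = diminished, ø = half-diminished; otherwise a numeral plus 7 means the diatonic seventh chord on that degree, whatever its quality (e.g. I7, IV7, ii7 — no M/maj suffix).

iiø7

The pitches G-Bb-Db-F form a half-diminished seventh chord rooted on G.
G is the second degree of F major. This is the half-diminished supertonic seventh, borrowed from the parallel minor.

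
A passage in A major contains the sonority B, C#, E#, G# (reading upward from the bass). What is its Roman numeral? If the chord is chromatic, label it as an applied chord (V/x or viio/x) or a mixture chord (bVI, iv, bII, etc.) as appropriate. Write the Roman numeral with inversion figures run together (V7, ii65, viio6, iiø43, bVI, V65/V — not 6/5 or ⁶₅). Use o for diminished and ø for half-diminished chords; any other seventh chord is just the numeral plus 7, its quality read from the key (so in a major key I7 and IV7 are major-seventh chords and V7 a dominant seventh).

V42/vi

Stacked in thirds the chord is C#-E#-G#-B: a dominant seventh chord on C#.
C# is not a diatonic chord root with this quality in A major, but it lies a perfect fifth above F# (vi), so the chord functions as an applied dominant of vi.
With B in the bass the chord is in third inversion, so the figured bass is 42.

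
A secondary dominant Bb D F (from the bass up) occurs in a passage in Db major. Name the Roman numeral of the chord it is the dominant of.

ii

The chord is a major triad on Bb.
A dominant resolves down a perfect fifth: Bb → Eb. In Db major, Eb is scale degree 2, i.e. ii.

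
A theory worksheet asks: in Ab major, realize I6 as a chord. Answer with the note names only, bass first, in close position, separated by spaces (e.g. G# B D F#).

In Ab major, the first degree is Ab, and the diatonic chord built there is a major triad.
Stacking thirds from Ab gives Ab-C-Eb.
With the 6 figure the chord is in first inversion; from the bass C upward in close position it reads C-Eb-Ab.

C Eb Ab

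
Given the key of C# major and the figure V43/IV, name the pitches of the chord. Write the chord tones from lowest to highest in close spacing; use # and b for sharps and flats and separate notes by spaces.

G# B C# E#

V43/IV is a secondary dominant — the dominant seventh of IV. IV in C# major is F#, so the applied chord's root is C#, a perfect fifth above.
Building a dominant seventh chord on C# gives C#-E#-G#-B.
With the 43 figure the chord is in second inversion; from the bass G# upward in close position it reads G#-B-C#-E#.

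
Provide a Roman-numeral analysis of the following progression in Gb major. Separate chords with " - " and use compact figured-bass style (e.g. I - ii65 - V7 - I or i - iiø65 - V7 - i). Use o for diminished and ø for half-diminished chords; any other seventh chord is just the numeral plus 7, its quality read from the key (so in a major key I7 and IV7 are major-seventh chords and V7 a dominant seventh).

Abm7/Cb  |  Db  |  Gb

ii65 - V - I

Abm7/Cb: root Ab is the supertonic; minor seventh chord there is ii65.
Db: root Db is the dominant; major triad there is V.
Gb has root Gb, degree 1 in Gb major, so I.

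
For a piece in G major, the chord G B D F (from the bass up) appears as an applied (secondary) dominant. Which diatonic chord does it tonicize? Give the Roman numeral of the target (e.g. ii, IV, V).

The chord is a dominant seventh chord on G.
A dominant resolves down a perfect fifth: G → C. In G major, C is scale degree 4, i.e. IV.

IV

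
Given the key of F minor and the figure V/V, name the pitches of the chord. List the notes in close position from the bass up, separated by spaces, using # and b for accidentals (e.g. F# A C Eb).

V/V is a secondary dominant — the dominant triad of V. V in F minor is C, so the applied chord's root is G, a perfect fifth above.
Building a major triad on G gives G-B-D.

G B D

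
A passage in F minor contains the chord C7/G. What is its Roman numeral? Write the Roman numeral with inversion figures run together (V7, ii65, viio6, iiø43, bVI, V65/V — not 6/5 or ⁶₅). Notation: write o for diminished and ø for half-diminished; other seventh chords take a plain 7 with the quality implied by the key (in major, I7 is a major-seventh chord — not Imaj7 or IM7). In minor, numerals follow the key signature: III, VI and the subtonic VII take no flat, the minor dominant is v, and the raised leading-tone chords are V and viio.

Stacked in thirds the chord is C-E-G-Bb: a dominant seventh chord on C.
In F minor, C is the dominant; the diatonic dominant seventh chord there is V7.
With G in the bass the chord is in second inversion, so the figured bass is 43.

V43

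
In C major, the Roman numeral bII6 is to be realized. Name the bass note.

F

bII in C major has root Db; the chord is Db-F-Ab.
The figure 6 means first inversion — the third is in the bass.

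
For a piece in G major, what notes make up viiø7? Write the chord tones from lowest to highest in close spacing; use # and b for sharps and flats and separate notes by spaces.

In G major, the seventh degree is F#, and the diatonic chord built there is a half-diminished seventh chord.
That chord is spelled F#-A-C-E.

F# A C E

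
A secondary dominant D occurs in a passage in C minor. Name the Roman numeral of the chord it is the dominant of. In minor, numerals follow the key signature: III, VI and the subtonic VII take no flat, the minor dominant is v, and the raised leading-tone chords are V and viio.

The chord is a major triad on D.
A dominant resolves down a perfect fifth: D → G. In C minor, G is scale degree 5, i.e. V.

V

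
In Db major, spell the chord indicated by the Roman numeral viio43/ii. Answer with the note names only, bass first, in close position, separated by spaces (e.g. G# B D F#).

Ab Cb D F

The slash marks an applied leading-tone chord: viio of ii. In Db major, ii is Eb, so the leading tone to it is D, a half step below.
Building a fully diminished seventh chord on D gives D-F-Ab-Cb.
With the 43 figure the chord is in second inversion; from the bass Ab upward in close position it reads Ab-Cb-D-F.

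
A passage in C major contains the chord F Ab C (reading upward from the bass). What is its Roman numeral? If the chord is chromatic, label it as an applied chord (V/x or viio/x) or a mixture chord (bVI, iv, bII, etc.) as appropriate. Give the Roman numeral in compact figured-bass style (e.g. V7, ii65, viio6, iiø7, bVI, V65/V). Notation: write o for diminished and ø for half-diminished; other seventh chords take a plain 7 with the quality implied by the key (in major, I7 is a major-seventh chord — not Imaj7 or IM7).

Stacked in thirds the chord is F-Ab-C: a minor triad on F.
F is the fourth degree of C major. This is the minor subdominant, borrowed from the parallel minor.

iv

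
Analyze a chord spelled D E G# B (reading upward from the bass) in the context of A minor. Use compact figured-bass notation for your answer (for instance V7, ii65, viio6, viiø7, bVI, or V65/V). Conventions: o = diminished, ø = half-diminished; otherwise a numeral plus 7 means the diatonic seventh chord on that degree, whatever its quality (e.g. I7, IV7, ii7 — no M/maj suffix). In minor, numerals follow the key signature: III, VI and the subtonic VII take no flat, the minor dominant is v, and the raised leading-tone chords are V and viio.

Stacked in thirds the chord is E-G#-B-D: a dominant seventh chord on E.
In A minor, E is the dominant; the diatonic dominant seventh chord there is V7.
With D in the bass the chord is in third inversion, so the figured bass is 42.

V42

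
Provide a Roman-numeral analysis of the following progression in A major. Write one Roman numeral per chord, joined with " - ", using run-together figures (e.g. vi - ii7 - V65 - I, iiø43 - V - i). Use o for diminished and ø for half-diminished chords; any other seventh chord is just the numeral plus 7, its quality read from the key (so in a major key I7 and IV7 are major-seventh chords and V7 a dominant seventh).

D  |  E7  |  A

IV - V7 - I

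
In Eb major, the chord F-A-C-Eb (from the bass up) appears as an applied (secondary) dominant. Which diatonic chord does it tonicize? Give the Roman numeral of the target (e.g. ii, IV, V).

V

The chord is a dominant seventh chord on F.
A dominant resolves down a perfect fifth: F → Bb. In Eb major, Bb is scale degree 5, i.e. V.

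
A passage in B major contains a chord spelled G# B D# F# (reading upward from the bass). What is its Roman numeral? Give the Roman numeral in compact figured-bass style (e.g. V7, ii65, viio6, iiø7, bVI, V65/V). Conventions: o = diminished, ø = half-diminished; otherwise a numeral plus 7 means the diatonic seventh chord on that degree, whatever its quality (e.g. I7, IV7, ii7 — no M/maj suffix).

vi7

The pitches G#-B-D#-F# form a minor seventh chord rooted on G#.
In B major, G# is the submediant; the diatonic minor seventh chord there is vi7.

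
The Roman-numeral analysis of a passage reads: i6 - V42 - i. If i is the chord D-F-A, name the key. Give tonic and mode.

D minor

The chord Dm is a minor triad rooted on D; its label is i.
If D is scale degree 1 and the mode makes that degree carry a minor triad, the tonic is D and the mode is minor.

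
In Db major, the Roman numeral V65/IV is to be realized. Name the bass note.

The applied chord V65/IV is rooted on Db: Db-F-Ab-Cb.
The figure 65 means first inversion — the third is in the bass.

F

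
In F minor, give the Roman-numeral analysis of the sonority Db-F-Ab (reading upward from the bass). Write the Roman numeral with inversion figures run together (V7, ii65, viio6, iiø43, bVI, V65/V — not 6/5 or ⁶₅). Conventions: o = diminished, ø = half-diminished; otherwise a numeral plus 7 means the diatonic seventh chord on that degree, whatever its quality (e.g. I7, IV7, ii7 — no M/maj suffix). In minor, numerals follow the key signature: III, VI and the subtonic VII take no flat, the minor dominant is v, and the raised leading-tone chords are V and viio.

VI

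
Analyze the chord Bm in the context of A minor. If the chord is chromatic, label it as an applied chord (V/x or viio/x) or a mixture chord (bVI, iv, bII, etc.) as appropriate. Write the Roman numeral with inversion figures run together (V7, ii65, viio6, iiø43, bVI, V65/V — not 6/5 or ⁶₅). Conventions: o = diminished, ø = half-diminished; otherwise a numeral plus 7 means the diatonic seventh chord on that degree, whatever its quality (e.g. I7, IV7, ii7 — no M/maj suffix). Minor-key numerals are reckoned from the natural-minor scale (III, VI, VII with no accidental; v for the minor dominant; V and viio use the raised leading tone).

Stacked in thirds the chord is B-D-F#: a minor triad on B.
B is the second degree of A minor. This is the minor supertonic, borrowed from the parallel major (the Dorian ii).

ii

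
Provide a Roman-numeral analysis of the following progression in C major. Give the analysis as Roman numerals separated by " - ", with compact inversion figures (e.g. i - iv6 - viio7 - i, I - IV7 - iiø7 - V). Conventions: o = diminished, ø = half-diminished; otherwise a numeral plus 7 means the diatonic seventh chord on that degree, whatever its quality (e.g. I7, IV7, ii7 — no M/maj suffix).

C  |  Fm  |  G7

C: root C is the tonic; major triad there is I.
Fm is non-diatonic — iv, a mixture chord from C minor.
G7: dominant seventh chord on G = scale degree 5 → V7.

I - iv - V7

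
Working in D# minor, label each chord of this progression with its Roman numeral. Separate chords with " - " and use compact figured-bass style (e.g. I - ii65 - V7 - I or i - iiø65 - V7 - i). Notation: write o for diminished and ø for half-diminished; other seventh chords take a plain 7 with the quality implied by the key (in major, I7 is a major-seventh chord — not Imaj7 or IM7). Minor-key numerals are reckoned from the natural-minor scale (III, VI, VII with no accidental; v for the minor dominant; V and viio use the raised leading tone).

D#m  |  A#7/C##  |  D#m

D#m has root D#, degree 1 in D# minor, so i.
A#7/C##: dominant seventh chord on A# = scale degree 5 → V65.
D#m: root D# is the tonic; minor triad there is i.

i - V65 - i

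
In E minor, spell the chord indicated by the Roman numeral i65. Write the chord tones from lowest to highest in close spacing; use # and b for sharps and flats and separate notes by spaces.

G B D E

The numeral's case and figure indicate a minor seventh chord. In E minor its root, the tonic, is E.
Stacking thirds from E gives E-G-B-D.
With the 65 figure the chord is in first inversion; from the bass G upward in close position it reads G-B-D-E.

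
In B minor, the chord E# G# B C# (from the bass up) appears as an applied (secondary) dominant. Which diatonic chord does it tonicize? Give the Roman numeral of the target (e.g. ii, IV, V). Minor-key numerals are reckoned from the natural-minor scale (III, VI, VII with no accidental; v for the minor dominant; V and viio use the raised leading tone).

V

The chord is a dominant seventh chord on C#.
A dominant resolves down a perfect fifth: C# → F#. In B minor, F# is scale degree 5, i.e. V.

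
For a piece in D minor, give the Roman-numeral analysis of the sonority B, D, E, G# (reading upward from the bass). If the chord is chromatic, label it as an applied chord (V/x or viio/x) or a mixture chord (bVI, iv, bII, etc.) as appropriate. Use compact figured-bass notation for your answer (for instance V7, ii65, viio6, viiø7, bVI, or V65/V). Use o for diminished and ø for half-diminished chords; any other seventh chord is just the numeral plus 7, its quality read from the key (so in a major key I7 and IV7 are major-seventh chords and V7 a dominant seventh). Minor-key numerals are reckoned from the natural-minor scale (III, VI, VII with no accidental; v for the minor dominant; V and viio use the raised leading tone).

V43/V

Stacked in thirds the chord is E-G#-B-D: a dominant seventh chord on E.
E is not a diatonic chord root with this quality in D minor, but it lies a perfect fifth above A (V), so the chord functions as an applied dominant of V.
With B in the bass the chord is in second inversion, so the figured bass is 43.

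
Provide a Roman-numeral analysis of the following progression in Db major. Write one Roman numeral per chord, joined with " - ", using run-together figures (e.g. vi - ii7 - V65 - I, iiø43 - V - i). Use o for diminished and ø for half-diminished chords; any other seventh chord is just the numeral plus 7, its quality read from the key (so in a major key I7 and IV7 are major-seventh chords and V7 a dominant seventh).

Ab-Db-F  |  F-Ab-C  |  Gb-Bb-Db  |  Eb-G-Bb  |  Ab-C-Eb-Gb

I64 - iii - IV - V/V - V7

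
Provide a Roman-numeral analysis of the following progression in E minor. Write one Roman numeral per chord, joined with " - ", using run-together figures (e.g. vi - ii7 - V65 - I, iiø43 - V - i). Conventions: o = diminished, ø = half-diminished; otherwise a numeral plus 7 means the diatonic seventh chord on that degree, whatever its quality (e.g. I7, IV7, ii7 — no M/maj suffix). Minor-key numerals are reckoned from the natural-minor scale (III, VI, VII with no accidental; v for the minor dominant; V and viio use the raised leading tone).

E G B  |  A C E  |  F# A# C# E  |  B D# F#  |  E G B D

E-G-B: root E is the tonic; minor triad there is i.
A-C-E has root A, degree 4 in E minor, so iv.
F#-A#-C#-E is the secondary dominant of V (dominant seventh chord on F#): V7/V.
B-D#-F#: root B is the dominant; major triad there is V.
E-G-B-D has root E, degree 1 in E minor, so i7.

i - iv - V7/V - V - i7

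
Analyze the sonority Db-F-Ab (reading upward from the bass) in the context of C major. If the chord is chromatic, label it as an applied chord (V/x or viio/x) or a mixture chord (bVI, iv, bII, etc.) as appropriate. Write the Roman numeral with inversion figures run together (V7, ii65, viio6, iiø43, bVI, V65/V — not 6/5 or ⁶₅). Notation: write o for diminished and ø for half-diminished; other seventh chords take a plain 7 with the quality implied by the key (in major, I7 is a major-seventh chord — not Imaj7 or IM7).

Stacked in thirds the chord is Db-F-Ab: a major triad on Db.
Db is the lowered second degree of C major (diatonic 2 would be D). This is the Neapolitan chord — a major triad on the lowered second degree.

bII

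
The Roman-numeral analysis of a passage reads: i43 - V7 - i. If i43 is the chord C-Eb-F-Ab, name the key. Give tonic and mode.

F minor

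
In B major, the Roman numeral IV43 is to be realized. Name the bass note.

B

IV in B major has root E; the chord is E-G#-B-D#.
The figure 43 means second inversion — the fifth is in the bass.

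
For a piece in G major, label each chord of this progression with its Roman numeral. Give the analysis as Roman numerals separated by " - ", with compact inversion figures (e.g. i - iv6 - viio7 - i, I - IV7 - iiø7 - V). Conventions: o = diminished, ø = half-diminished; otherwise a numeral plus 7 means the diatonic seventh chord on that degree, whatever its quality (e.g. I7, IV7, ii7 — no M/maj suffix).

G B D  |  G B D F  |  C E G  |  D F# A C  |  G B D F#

I - V7/IV - IV - V7 - I7

G-B-D: root G is the tonic; major triad there is I.
G-B-D-F: chromatic; G is V of IV, so V7/IV.
C-E-G: major triad on C = scale degree 4 → IV.
D-F#-A-C has root D, degree 5 in G major, so V7.
G-B-D-F# has root G, degree 1 in G major, so I7.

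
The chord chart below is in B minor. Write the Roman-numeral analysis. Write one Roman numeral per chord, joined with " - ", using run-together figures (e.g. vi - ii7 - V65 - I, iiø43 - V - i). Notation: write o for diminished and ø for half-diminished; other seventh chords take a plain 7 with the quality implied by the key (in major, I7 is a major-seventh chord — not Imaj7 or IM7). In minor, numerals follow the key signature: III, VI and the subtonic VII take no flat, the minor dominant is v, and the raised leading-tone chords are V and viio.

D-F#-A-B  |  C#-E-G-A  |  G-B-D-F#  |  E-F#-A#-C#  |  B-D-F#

i65 - VII65 - VI7 - V42 - i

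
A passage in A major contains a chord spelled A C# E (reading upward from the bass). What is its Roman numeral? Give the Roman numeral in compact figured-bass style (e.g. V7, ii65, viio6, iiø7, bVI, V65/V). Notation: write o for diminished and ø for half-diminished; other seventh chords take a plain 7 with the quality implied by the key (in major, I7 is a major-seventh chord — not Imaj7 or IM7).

I

The pitches A-C#-E form a major triad rooted on A.
A is scale degree 1 in A major, and a major triad on that degree is written I.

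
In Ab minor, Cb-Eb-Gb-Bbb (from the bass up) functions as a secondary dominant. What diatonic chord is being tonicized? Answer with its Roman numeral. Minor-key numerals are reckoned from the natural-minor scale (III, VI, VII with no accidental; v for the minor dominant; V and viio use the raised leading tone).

VI

The chord is a dominant seventh chord on Cb.
A dominant resolves down a perfect fifth: Cb → Fb. In Ab minor, Fb is scale degree 6, i.e. VI.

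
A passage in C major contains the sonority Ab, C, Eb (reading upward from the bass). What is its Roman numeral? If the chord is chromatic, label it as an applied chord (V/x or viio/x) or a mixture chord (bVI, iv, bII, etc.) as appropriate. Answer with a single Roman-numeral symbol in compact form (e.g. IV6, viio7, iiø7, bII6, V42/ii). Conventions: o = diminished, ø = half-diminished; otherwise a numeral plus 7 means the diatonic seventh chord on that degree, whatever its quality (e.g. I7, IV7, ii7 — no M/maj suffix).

The pitches Ab-C-Eb form a major triad rooted on Ab.
Ab is the lowered sixth degree of C major (diatonic 6 would be A). This is a major triad on the lowered sixth degree, borrowed from the parallel minor.

bVI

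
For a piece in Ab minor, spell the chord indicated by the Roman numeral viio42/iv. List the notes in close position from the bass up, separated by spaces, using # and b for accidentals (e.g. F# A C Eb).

Bbb C Eb Gb

viio42/iv is a secondary leading-tone chord. The target iv is Db in Ab minor; the applied chord is rooted a semitone below, on C.
Building a fully diminished seventh chord on C gives C-Eb-Gb-Bbb.
The figured bass 42 indicates third inversion, placing the seventh (Bbb) in the bass: Bbb-C-Eb-Gb.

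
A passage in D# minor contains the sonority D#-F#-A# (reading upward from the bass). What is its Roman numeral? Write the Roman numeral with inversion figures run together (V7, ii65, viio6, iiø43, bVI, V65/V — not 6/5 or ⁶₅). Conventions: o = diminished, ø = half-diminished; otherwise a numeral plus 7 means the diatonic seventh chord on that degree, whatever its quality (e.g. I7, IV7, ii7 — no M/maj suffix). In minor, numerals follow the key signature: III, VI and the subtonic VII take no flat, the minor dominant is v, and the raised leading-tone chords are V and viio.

i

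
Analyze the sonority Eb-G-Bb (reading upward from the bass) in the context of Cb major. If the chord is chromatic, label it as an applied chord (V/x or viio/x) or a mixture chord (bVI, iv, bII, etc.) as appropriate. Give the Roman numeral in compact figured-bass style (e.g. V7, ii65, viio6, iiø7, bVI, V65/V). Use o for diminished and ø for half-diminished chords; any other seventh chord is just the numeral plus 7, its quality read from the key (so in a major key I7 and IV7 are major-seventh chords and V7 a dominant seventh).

V/vi

Stacked in thirds the chord is Eb-G-Bb: a major triad on Eb.
Eb is not a diatonic chord root with this quality in Cb major, but it lies a perfect fifth above Ab (vi), so the chord functions as an applied dominant of vi.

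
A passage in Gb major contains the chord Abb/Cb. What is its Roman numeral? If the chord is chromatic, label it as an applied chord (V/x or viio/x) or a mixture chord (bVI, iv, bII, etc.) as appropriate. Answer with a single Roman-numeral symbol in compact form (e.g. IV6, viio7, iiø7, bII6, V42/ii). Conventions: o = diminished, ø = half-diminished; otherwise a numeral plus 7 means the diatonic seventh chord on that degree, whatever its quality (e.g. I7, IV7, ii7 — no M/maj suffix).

bII6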